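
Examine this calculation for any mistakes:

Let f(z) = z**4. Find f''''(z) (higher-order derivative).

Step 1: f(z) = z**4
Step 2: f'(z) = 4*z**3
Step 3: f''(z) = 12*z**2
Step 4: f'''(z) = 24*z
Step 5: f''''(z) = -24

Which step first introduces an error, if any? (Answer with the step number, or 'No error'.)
Step 5

Step 5 is incorrect due to a sign flip.
The step shows: -24
The correct value should be: 24

Explanation: The sign of the whole expression was flipped: the term 24 was incorrectly written as -24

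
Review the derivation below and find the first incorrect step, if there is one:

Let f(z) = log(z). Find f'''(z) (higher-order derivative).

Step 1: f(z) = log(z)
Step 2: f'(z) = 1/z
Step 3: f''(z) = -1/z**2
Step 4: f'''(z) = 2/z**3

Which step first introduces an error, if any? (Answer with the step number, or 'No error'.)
No error

All steps in this derivation are correct.
The final answer f'''(z) = 2/z**3 is valid.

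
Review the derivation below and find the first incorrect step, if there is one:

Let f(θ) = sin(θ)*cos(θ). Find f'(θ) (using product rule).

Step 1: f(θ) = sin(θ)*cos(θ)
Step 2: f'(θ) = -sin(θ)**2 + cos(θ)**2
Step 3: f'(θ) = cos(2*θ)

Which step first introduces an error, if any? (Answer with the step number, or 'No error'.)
No error

All steps in this derivation are correct.
The final answer f'(θ) = cos(2*θ) is valid.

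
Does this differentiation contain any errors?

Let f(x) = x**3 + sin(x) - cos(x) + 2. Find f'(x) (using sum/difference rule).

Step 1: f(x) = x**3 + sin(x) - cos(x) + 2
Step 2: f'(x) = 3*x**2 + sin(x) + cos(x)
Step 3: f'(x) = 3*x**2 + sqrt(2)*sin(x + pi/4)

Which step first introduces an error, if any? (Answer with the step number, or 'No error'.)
No error

All steps in this derivation are correct.
The final answer f'(x) = 3*x**2 + sqrt(2)*sin(x + pi/4) is valid.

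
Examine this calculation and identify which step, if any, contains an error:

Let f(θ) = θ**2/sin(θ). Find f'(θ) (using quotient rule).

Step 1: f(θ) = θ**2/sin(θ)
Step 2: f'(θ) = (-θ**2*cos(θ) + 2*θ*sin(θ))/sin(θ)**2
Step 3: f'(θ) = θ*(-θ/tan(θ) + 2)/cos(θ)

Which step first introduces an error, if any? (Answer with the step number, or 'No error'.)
Step 3

Step 3 is incorrect due to a wrong trig function.
The step shows: θ*(-θ/tan(θ) + 2)/cos(θ)
The correct value should be: θ*(-θ/tan(θ) + 2)/sin(θ)

Explanation: sin(θ) was incorrectly written as cos(θ): the term θ*(-θ/tan(θ) + 2)/sin(θ) was incorrectly written as θ*(-θ/tan(θ) + 2)/cos(θ)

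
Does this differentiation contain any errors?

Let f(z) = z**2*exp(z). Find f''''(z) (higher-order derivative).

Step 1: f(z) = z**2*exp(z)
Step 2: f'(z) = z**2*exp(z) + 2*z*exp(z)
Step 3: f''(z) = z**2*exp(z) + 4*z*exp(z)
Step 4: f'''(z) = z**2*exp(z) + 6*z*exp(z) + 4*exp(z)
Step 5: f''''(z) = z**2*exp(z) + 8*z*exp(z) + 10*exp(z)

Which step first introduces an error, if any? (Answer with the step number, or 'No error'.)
Step 3

Step 3 is incorrect due to a dropped term.
The step shows: z**2*exp(z) + 4*z*exp(z)
The correct value should be: z**2*exp(z) + 4*z*exp(z) + 2*exp(z)

Explanation: A term was dropped: the term 2*exp(z) was incorrectly omitted
The later steps are derived from this incorrect expression, so the error originates in Step 3.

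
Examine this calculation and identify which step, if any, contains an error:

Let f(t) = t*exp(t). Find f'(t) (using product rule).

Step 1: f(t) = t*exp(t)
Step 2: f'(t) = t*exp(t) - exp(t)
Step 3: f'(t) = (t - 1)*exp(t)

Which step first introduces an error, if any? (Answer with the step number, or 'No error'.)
Step 2

Step 2 is incorrect due to a sign flip.
The step shows: t*exp(t) - exp(t)
The correct value should be: t*exp(t) + exp(t)

Explanation: The sign of one term was flipped: the term exp(t) was incorrectly written as -exp(t)
The later steps are derived from this incorrect expression, so the error originates in Step 2.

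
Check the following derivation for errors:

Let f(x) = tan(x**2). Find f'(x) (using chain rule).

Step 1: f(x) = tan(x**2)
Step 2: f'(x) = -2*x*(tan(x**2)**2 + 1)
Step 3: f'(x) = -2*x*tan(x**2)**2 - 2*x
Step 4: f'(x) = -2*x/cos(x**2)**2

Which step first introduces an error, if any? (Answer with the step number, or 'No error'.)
Step 2

Step 2 is incorrect due to a sign flip.
The step shows: -2*x*(tan(x**2)**2 + 1)
The correct value should be: 2*x*(tan(x**2)**2 + 1)

Explanation: The sign of the whole expression was flipped: the term 2*x*(tan(x**2)**2 + 1) was incorrectly written as -2*x*(tan(x**2)**2 + 1)
The later steps are derived from this incorrect expression, so the error originates in Step 2.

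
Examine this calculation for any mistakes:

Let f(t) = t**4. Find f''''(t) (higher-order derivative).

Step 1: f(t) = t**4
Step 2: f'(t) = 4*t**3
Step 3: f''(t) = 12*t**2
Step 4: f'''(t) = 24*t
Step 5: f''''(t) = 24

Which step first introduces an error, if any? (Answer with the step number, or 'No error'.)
No error

All steps in this derivation are correct.
The final answer f''''(t) = 24 is valid.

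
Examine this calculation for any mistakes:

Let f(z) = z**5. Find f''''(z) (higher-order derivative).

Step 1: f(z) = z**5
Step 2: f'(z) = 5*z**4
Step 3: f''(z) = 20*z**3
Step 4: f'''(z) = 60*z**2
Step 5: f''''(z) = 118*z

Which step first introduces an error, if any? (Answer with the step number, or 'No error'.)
Step 5

Step 5 is incorrect due to a wrong coefficient.
The step shows: 118*z
The correct value should be: 120*z

Explanation: The coefficient 120 was incorrectly written as 118: the term 120*z was incorrectly written as 118*z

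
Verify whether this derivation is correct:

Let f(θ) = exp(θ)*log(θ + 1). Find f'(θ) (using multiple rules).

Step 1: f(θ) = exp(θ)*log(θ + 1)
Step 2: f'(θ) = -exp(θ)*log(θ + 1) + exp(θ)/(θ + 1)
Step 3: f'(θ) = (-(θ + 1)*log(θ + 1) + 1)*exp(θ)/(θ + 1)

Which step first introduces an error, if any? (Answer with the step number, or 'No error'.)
Step 2

Step 2 is incorrect due to a sign flip.
The step shows: -exp(θ)*log(θ + 1) + exp(θ)/(θ + 1)
The correct value should be: exp(θ)*log(θ + 1) + exp(θ)/(θ + 1)

Explanation: The sign of one term was flipped: the term exp(θ)*log(θ + 1) was incorrectly written as -exp(θ)*log(θ + 1)
The later steps are derived from this incorrect expression, so the error originates in Step 2.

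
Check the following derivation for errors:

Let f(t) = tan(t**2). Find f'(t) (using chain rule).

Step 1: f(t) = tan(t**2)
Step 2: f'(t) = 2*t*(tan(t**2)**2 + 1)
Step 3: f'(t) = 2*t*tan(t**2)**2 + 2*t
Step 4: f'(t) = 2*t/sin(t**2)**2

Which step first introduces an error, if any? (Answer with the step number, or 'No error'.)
Step 4

Step 4 is incorrect due to a wrong trig function.
The step shows: 2*t/sin(t**2)**2
The correct value should be: 2*t/cos(t**2)**2

Explanation: cos(t**2) was incorrectly written as sin(t**2): the term 2*t/cos(t**2)**2 was incorrectly written as 2*t/sin(t**2)**2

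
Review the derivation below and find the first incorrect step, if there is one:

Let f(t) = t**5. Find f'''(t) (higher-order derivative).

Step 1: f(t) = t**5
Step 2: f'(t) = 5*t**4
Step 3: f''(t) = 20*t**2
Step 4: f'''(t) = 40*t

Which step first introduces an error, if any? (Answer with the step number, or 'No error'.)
Step 3

Step 3 is incorrect due to a wrong exponent.
The step shows: 20*t**2
The correct value should be: 20*t**3

Explanation: The exponent 3 on t was incorrectly written as 2: the term 20*t**3 was incorrectly written as 20*t**2
The later steps are derived from this incorrect expression, so the error originates in Step 3.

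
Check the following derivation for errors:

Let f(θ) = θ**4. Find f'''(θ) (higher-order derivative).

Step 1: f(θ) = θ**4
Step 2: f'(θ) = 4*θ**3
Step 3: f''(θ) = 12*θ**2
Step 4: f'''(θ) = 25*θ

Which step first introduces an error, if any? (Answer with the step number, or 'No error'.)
Step 4

Step 4 is incorrect due to a wrong coefficient.
The step shows: 25*θ
The correct value should be: 24*θ

Explanation: The coefficient 24 was incorrectly written as 25: the term 24*θ was incorrectly written as 25*θ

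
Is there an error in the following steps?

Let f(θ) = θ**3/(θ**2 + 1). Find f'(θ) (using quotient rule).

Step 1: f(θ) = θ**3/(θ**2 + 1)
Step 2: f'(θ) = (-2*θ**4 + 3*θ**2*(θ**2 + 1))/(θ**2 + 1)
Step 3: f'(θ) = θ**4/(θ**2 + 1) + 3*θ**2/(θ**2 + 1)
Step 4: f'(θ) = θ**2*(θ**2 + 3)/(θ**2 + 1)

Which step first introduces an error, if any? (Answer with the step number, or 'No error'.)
Step 2

Step 2 is incorrect due to a wrong exponent.
The step shows: (-2*θ**4 + 3*θ**2*(θ**2 + 1))/(θ**2 + 1)
The correct value should be: (-2*θ**4 + 3*θ**2*(θ**2 + 1))/(θ**2 + 1)**2

Explanation: The exponent -2 on θ**2 + 1 was incorrectly written as -1: the term (-2*θ**4 + 3*θ**2*(θ**2 + 1))/(θ**2 + 1)**2 was incorrectly written as (-2*θ**4 + 3*θ**2*(θ**2 + 1))/(θ**2 + 1)
The later steps are derived from this incorrect expression, so the error originates in Step 2.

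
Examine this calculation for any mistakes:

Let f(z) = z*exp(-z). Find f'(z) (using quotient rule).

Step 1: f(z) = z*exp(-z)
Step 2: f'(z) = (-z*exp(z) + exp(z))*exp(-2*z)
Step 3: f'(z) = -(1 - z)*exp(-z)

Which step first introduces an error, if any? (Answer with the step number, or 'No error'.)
Step 3

Step 3 is incorrect due to a sign flip.
The step shows: -(1 - z)*exp(-z)
The correct value should be: (1 - z)*exp(-z)

Explanation: The sign of the whole expression was flipped: the term (1 - z)*exp(-z) was incorrectly written as -(1 - z)*exp(-z)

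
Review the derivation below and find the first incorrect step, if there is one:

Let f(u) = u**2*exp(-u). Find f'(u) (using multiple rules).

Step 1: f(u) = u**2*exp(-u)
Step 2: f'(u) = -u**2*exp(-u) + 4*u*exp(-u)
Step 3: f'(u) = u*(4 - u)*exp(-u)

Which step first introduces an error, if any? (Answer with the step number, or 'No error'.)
Step 2

Step 2 is incorrect due to a wrong coefficient.
The step shows: -u**2*exp(-u) + 4*u*exp(-u)
The correct value should be: -u**2*exp(-u) + 2*u*exp(-u)

Explanation: The coefficient 2 was incorrectly written as 4: the term 2*u*exp(-u) was incorrectly written as 4*u*exp(-u)
The later steps are derived from this incorrect expression, so the error originates in Step 2.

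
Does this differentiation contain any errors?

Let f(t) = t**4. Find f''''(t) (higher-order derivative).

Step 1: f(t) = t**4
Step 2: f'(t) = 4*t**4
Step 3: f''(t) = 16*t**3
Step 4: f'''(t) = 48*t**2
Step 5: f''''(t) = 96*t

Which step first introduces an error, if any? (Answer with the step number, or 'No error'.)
Step 2

Step 2 is incorrect due to a wrong exponent.
The step shows: 4*t**4
The correct value should be: 4*t**3

Explanation: The exponent 3 on t was incorrectly written as 4: the term 4*t**3 was incorrectly written as 4*t**4
The later steps are derived from this incorrect expression, so the error originates in Step 2.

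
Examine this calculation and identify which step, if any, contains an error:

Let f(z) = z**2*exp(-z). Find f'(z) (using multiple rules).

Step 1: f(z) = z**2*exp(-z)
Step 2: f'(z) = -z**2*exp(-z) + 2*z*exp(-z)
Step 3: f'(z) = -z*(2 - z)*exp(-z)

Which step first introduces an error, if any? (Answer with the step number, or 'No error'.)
Step 3

Step 3 is incorrect due to a sign flip.
The step shows: -z*(2 - z)*exp(-z)
The correct value should be: z*(2 - z)*exp(-z)

Explanation: The sign of the whole expression was flipped: the term z*(2 - z)*exp(-z) was incorrectly written as -z*(2 - z)*exp(-z)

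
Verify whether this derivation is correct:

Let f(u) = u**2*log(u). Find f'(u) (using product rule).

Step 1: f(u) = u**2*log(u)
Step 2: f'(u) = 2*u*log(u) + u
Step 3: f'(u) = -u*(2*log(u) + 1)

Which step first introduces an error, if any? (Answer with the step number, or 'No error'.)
Step 3

Step 3 is incorrect due to a sign flip.
The step shows: -u*(2*log(u) + 1)
The correct value should be: u*(2*log(u) + 1)

Explanation: The sign of the whole expression was flipped: the term u*(2*log(u) + 1) was incorrectly written as -u*(2*log(u) + 1)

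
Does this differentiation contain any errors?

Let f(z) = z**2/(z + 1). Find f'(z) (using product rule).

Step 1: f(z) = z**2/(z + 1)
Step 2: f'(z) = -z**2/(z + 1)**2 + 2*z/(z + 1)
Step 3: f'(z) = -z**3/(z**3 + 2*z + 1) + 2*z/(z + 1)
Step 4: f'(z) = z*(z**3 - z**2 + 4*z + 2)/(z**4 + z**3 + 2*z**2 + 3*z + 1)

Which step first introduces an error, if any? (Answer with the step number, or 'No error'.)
Step 3

Step 3 is incorrect due to a wrong exponent.
The step shows: -z**3/(z**3 + 2*z + 1) + 2*z/(z + 1)
The correct value should be: -z**2/(z**2 + 2*z + 1) + 2*z/(z + 1)

Explanation: The exponent 2 on z was incorrectly written as 3: the term -z**2/(z**2 + 2*z + 1) was incorrectly written as -z**3/(z**3 + 2*z + 1)
The later steps are derived from this incorrect expression, so the error originates in Step 3.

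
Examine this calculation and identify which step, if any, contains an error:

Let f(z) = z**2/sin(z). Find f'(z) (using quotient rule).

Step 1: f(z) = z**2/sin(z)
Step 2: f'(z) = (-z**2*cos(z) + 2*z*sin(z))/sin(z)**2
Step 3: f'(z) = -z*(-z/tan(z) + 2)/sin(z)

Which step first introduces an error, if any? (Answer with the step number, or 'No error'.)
Step 3

Step 3 is incorrect due to a sign flip.
The step shows: -z*(-z/tan(z) + 2)/sin(z)
The correct value should be: z*(-z/tan(z) + 2)/sin(z)

Explanation: The sign of the whole expression was flipped: the term z*(-z/tan(z) + 2)/sin(z) was incorrectly written as -z*(-z/tan(z) + 2)/sin(z)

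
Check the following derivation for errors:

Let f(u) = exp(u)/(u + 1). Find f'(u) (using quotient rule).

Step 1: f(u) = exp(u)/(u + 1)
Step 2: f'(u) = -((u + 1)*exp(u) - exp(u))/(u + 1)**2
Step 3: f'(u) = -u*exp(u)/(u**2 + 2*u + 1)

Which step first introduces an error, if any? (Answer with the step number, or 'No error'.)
Step 2

Step 2 is incorrect due to a sign flip.
The step shows: -((u + 1)*exp(u) - exp(u))/(u + 1)**2
The correct value should be: ((u + 1)*exp(u) - exp(u))/(u + 1)**2

Explanation: The sign of the whole expression was flipped: the term ((u + 1)*exp(u) - exp(u))/(u + 1)**2 was incorrectly written as -((u + 1)*exp(u) - exp(u))/(u + 1)**2
The later steps are derived from this incorrect expression, so the error originates in Step 2.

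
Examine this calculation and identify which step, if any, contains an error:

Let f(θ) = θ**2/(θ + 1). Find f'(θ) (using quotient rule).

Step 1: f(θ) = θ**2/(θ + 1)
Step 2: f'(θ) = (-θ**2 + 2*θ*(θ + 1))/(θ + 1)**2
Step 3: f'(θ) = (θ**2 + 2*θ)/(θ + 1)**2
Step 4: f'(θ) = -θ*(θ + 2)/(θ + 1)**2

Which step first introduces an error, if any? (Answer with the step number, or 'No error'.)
Step 4

Step 4 is incorrect due to a sign flip.
The step shows: -θ*(θ + 2)/(θ + 1)**2
The correct value should be: θ*(θ + 2)/(θ + 1)**2

Explanation: The sign of the whole expression was flipped: the term θ*(θ + 2)/(θ + 1)**2 was incorrectly written as -θ*(θ + 2)/(θ + 1)**2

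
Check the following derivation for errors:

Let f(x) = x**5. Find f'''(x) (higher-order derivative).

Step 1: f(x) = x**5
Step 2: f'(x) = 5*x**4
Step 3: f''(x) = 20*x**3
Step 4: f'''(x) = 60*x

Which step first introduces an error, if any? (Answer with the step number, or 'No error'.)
Step 4

Step 4 is incorrect due to a wrong exponent.
The step shows: 60*x
The correct value should be: 60*x**2

Explanation: The exponent 2 on x was incorrectly written as 1: the term 60*x**2 was incorrectly written as 60*x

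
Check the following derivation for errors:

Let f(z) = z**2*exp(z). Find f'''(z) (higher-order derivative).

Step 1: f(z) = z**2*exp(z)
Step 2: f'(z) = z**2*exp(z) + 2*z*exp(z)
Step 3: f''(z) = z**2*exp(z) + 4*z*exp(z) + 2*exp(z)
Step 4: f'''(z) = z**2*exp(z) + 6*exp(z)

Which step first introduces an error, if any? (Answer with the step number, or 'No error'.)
Step 4

Step 4 is incorrect due to a dropped term.
The step shows: z**2*exp(z) + 6*exp(z)
The correct value should be: z**2*exp(z) + 6*z*exp(z) + 6*exp(z)

Explanation: A term was dropped: the term 6*z*exp(z) was incorrectly omitted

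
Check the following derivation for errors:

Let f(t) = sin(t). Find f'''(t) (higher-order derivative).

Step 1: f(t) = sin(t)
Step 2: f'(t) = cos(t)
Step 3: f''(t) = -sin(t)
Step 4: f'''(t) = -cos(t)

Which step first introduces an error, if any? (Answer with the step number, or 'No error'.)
No error

All steps in this derivation are correct.
The final answer f'''(t) = -cos(t) is valid.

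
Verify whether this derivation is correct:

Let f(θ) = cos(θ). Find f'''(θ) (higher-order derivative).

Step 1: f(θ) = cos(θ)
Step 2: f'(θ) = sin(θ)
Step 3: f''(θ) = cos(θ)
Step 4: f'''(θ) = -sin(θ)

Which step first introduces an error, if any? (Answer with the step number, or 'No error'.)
Step 2

Step 2 is incorrect due to a sign flip.
The step shows: sin(θ)
The correct value should be: -sin(θ)

Explanation: The sign of the whole expression was flipped: the term -sin(θ) was incorrectly written as sin(θ)
The later steps are derived from this incorrect expression, so the error originates in Step 2.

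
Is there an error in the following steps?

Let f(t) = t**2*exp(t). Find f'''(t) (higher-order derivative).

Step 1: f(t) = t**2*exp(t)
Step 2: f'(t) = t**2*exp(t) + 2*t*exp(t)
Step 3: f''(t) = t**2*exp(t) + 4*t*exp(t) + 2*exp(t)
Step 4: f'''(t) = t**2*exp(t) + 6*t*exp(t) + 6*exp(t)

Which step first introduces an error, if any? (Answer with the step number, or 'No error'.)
No error

All steps in this derivation are correct.
The final answer f'''(t) = t**2*exp(t) + 6*t*exp(t) + 6*exp(t) is valid.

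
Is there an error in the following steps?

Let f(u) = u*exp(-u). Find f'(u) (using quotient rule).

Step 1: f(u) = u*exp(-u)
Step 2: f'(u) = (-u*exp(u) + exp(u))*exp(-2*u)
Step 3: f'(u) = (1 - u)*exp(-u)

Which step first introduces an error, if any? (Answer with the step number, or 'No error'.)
No error

All steps in this derivation are correct.
The final answer f'(u) = (1 - u)*exp(-u) is valid.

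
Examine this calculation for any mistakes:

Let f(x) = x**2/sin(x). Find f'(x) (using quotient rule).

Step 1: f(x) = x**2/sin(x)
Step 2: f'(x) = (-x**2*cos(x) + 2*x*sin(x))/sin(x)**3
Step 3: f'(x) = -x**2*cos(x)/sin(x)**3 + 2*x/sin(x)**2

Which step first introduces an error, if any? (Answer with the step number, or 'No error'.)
Step 2

Step 2 is incorrect due to a wrong exponent.
The step shows: (-x**2*cos(x) + 2*x*sin(x))/sin(x)**3
The correct value should be: (-x**2*cos(x) + 2*x*sin(x))/sin(x)**2

Explanation: The exponent -2 on sin(x) was incorrectly written as -3: the term (-x**2*cos(x) + 2*x*sin(x))/sin(x)**2 was incorrectly written as (-x**2*cos(x) + 2*x*sin(x))/sin(x)**3
The later steps are derived from this incorrect expression, so the error originates in Step 2.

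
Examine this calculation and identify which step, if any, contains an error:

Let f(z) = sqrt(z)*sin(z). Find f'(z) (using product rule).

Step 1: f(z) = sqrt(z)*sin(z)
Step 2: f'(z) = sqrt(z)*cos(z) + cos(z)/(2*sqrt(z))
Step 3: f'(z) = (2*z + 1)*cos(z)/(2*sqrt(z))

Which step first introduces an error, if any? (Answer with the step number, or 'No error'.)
Step 2

Step 2 is incorrect due to a wrong trig function.
The step shows: sqrt(z)*cos(z) + cos(z)/(2*sqrt(z))
The correct value should be: sqrt(z)*cos(z) + sin(z)/(2*sqrt(z))

Explanation: sin(z) was incorrectly written as cos(z): the term sin(z)/(2*sqrt(z)) was incorrectly written as cos(z)/(2*sqrt(z))
The later steps are derived from this incorrect expression, so the error originates in Step 2.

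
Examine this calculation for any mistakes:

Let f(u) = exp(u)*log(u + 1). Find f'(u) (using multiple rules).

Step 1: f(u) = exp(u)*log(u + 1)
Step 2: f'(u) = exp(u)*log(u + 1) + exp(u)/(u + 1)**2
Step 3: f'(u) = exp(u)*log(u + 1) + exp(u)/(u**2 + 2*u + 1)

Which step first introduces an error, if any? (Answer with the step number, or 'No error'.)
Step 2

Step 2 is incorrect due to a wrong exponent.
The step shows: exp(u)*log(u + 1) + exp(u)/(u + 1)**2
The correct value should be: exp(u)*log(u + 1) + exp(u)/(u + 1)

Explanation: The exponent -1 on u + 1 was incorrectly written as -2: the term exp(u)/(u + 1) was incorrectly written as exp(u)/(u + 1)**2
The later steps are derived from this incorrect expression, so the error originates in Step 2.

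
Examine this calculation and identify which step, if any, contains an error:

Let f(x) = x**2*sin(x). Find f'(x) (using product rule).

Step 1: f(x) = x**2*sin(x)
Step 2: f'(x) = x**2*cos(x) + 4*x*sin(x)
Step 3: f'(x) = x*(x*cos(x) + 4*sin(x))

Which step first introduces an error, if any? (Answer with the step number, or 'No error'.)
Step 2

Step 2 is incorrect due to a wrong coefficient.
The step shows: x**2*cos(x) + 4*x*sin(x)
The correct value should be: x**2*cos(x) + 2*x*sin(x)

Explanation: The coefficient 2 was incorrectly written as 4: the term 2*x*sin(x) was incorrectly written as 4*x*sin(x)
The later steps are derived from this incorrect expression, so the error originates in Step 2.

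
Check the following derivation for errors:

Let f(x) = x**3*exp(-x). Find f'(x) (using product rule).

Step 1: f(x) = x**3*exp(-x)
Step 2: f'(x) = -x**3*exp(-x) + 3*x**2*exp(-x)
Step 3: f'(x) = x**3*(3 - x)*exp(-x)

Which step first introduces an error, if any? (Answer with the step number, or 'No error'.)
Step 3

Step 3 is incorrect due to a wrong exponent.
The step shows: x**3*(3 - x)*exp(-x)
The correct value should be: x**2*(3 - x)*exp(-x)

Explanation: The exponent 2 on x was incorrectly written as 3: the term x**2*(3 - x)*exp(-x) was incorrectly written as x**3*(3 - x)*exp(-x)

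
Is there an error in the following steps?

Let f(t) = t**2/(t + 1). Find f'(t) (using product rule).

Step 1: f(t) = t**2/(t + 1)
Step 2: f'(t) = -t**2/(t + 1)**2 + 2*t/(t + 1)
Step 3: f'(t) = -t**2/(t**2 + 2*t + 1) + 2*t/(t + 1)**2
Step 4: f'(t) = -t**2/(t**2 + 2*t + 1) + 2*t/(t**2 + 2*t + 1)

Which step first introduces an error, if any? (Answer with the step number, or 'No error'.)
Step 3

Step 3 is incorrect due to a wrong exponent.
The step shows: -t**2/(t**2 + 2*t + 1) + 2*t/(t + 1)**2
The correct value should be: -t**2/(t**2 + 2*t + 1) + 2*t/(t + 1)

Explanation: The exponent -1 on t + 1 was incorrectly written as -2: the term 2*t/(t + 1) was incorrectly written as 2*t/(t + 1)**2
The later steps are derived from this incorrect expression, so the error originates in Step 3.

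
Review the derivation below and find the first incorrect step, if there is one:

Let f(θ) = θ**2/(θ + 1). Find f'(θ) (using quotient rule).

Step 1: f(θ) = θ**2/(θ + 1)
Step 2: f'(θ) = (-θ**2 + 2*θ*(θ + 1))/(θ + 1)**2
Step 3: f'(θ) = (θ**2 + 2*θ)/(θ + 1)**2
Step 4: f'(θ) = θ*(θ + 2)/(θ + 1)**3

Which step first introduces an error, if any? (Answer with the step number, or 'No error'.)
Step 4

Step 4 is incorrect due to a wrong exponent.
The step shows: θ*(θ + 2)/(θ + 1)**3
The correct value should be: θ*(θ + 2)/(θ + 1)**2

Explanation: The exponent -2 on θ + 1 was incorrectly written as -3: the term θ*(θ + 2)/(θ + 1)**2 was incorrectly written as θ*(θ + 2)/(θ + 1)**3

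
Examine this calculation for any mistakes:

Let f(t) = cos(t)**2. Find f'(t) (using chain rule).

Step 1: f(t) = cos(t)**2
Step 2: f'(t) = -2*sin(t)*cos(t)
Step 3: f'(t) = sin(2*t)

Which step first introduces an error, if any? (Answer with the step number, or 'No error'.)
Step 3

Step 3 is incorrect due to a sign flip.
The step shows: sin(2*t)
The correct value should be: -sin(2*t)

Explanation: The sign of the whole expression was flipped: the term -sin(2*t) was incorrectly written as sin(2*t)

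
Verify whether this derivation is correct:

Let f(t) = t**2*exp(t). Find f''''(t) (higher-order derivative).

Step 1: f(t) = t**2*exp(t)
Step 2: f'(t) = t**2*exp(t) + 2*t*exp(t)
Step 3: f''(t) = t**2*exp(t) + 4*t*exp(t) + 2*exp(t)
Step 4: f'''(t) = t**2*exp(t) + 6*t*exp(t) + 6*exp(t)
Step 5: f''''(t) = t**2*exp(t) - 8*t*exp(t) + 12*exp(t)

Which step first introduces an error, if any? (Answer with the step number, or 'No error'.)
Step 5

Step 5 is incorrect due to a sign flip.
The step shows: t**2*exp(t) - 8*t*exp(t) + 12*exp(t)
The correct value should be: t**2*exp(t) + 8*t*exp(t) + 12*exp(t)

Explanation: The sign of one term was flipped: the term 8*t*exp(t) was incorrectly written as -8*t*exp(t)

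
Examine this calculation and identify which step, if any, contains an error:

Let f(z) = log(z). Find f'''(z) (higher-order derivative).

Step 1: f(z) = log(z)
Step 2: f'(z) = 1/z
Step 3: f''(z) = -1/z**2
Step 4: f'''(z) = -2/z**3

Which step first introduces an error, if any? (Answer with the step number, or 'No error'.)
Step 4

Step 4 is incorrect due to a sign flip.
The step shows: -2/z**3
The correct value should be: 2/z**3

Explanation: The sign of the whole expression was flipped: the term 2/z**3 was incorrectly written as -2/z**3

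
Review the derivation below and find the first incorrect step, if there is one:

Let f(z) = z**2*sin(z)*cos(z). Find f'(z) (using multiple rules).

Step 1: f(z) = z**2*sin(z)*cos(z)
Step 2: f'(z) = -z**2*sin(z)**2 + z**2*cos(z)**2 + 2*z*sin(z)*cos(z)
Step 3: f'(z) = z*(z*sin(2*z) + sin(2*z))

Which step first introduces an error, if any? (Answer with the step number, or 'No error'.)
Step 3

Step 3 is incorrect due to a wrong trig function.
The step shows: z*(z*sin(2*z) + sin(2*z))
The correct value should be: z*(z*cos(2*z) + sin(2*z))

Explanation: cos(2*z) was incorrectly written as sin(2*z): the term z*(z*cos(2*z) + sin(2*z)) was incorrectly written as z*(z*sin(2*z) + sin(2*z))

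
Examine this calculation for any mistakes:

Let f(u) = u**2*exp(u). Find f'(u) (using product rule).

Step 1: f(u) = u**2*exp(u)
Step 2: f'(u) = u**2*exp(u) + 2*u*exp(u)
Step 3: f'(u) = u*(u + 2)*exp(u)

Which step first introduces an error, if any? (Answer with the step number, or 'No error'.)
No error

All steps in this derivation are correct.
The final answer f'(u) = u*(u + 2)*exp(u) is valid.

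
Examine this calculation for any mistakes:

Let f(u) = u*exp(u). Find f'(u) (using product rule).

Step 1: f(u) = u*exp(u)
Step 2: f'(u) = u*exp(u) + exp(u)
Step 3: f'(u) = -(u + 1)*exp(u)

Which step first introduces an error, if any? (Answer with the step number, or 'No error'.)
Step 3

Step 3 is incorrect due to a sign flip.
The step shows: -(u + 1)*exp(u)
The correct value should be: (u + 1)*exp(u)

Explanation: The sign of the whole expression was flipped: the term (u + 1)*exp(u) was incorrectly written as -(u + 1)*exp(u)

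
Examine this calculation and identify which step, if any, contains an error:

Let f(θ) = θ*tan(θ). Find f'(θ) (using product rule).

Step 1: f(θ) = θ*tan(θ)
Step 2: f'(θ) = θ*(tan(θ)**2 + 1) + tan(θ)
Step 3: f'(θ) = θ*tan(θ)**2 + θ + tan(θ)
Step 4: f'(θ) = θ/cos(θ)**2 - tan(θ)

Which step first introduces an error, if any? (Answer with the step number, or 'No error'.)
Step 4

Step 4 is incorrect due to a sign flip.
The step shows: θ/cos(θ)**2 - tan(θ)
The correct value should be: θ/cos(θ)**2 + tan(θ)

Explanation: The sign of one term was flipped: the term tan(θ) was incorrectly written as -tan(θ)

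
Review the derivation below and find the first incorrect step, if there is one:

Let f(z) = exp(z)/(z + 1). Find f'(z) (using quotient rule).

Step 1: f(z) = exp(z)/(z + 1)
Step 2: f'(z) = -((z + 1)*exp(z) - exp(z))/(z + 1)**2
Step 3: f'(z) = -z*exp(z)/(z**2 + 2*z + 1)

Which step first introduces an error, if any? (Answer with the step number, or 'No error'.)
Step 2

Step 2 is incorrect due to a sign flip.
The step shows: -((z + 1)*exp(z) - exp(z))/(z + 1)**2
The correct value should be: ((z + 1)*exp(z) - exp(z))/(z + 1)**2

Explanation: The sign of the whole expression was flipped: the term ((z + 1)*exp(z) - exp(z))/(z + 1)**2 was incorrectly written as -((z + 1)*exp(z) - exp(z))/(z + 1)**2
The later steps are derived from this incorrect expression, so the error originates in Step 2.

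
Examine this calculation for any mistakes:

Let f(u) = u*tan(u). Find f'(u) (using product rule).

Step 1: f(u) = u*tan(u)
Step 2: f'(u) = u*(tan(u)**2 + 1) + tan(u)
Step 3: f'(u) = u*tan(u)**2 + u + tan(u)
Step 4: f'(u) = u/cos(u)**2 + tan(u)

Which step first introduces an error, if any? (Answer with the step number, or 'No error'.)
No error

All steps in this derivation are correct.
The final answer f'(u) = u/cos(u)**2 + tan(u) is valid.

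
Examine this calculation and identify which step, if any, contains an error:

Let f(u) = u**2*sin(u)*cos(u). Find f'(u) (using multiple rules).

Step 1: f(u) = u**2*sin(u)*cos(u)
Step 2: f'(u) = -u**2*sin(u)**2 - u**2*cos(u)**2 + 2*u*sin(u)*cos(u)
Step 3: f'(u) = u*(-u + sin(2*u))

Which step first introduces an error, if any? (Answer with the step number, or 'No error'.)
Step 2

Step 2 is incorrect due to a sign flip.
The step shows: -u**2*sin(u)**2 - u**2*cos(u)**2 + 2*u*sin(u)*cos(u)
The correct value should be: -u**2*sin(u)**2 + u**2*cos(u)**2 + 2*u*sin(u)*cos(u)

Explanation: The sign of one term was flipped: the term u**2*cos(u)**2 was incorrectly written as -u**2*cos(u)**2
The later steps are derived from this incorrect expression, so the error originates in Step 2.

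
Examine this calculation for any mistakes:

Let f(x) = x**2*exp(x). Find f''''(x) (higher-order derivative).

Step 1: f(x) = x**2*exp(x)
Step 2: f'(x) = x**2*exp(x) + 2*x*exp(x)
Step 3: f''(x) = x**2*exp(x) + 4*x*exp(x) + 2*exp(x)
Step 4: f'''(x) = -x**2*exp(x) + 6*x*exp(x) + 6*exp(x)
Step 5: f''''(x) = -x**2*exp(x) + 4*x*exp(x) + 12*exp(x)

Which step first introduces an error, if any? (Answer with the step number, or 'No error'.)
Step 4

Step 4 is incorrect due to a sign flip.
The step shows: -x**2*exp(x) + 6*x*exp(x) + 6*exp(x)
The correct value should be: x**2*exp(x) + 6*x*exp(x) + 6*exp(x)

Explanation: The sign of one term was flipped: the term x**2*exp(x) was incorrectly written as -x**2*exp(x)
The later steps are derived from this incorrect expression, so the error originates in Step 4.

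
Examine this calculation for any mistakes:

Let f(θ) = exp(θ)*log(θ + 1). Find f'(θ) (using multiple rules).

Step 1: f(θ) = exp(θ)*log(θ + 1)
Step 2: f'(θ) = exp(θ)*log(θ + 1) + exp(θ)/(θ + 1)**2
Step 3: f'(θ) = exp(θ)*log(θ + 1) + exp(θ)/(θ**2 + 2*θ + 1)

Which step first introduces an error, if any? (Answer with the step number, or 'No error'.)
Step 2

Step 2 is incorrect due to a wrong exponent.
The step shows: exp(θ)*log(θ + 1) + exp(θ)/(θ + 1)**2
The correct value should be: exp(θ)*log(θ + 1) + exp(θ)/(θ + 1)

Explanation: The exponent -1 on θ + 1 was incorrectly written as -2: the term exp(θ)/(θ + 1) was incorrectly written as exp(θ)/(θ + 1)**2
The later steps are derived from this incorrect expression, so the error originates in Step 2.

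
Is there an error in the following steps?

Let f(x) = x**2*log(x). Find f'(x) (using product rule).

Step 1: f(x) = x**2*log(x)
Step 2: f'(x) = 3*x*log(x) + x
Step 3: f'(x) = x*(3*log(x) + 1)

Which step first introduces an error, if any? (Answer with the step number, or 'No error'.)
Step 2

Step 2 is incorrect due to a wrong coefficient.
The step shows: 3*x*log(x) + x
The correct value should be: 2*x*log(x) + x

Explanation: The coefficient 2 was incorrectly written as 3: the term 2*x*log(x) was incorrectly written as 3*x*log(x)
The later steps are derived from this incorrect expression, so the error originates in Step 2.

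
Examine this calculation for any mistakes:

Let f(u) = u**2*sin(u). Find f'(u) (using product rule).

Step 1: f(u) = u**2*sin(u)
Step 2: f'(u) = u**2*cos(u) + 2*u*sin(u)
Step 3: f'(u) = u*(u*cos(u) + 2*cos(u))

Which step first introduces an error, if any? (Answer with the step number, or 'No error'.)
Step 3

Step 3 is incorrect due to a wrong trig function.
The step shows: u*(u*cos(u) + 2*cos(u))
The correct value should be: u*(u*cos(u) + 2*sin(u))

Explanation: sin(u) was incorrectly written as cos(u): the term u*(u*cos(u) + 2*sin(u)) was incorrectly written as u*(u*cos(u) + 2*cos(u))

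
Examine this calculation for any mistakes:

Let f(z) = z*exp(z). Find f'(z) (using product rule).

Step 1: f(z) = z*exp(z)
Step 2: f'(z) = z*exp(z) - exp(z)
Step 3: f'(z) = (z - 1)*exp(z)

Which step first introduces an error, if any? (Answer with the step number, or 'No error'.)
Step 2

Step 2 is incorrect due to a sign flip.
The step shows: z*exp(z) - exp(z)
The correct value should be: z*exp(z) + exp(z)

Explanation: The sign of one term was flipped: the term exp(z) was incorrectly written as -exp(z)
The later steps are derived from this incorrect expression, so the error originates in Step 2.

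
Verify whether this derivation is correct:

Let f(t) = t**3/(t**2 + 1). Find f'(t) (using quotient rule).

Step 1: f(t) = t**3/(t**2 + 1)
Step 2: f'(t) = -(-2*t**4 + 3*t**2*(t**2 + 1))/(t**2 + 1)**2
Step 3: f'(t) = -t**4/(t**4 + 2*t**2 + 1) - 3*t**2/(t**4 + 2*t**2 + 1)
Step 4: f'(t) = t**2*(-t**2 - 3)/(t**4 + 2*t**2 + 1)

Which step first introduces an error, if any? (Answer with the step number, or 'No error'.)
Step 2

Step 2 is incorrect due to a sign flip.
The step shows: -(-2*t**4 + 3*t**2*(t**2 + 1))/(t**2 + 1)**2
The correct value should be: (-2*t**4 + 3*t**2*(t**2 + 1))/(t**2 + 1)**2

Explanation: The sign of the whole expression was flipped: the term (-2*t**4 + 3*t**2*(t**2 + 1))/(t**2 + 1)**2 was incorrectly written as -(-2*t**4 + 3*t**2*(t**2 + 1))/(t**2 + 1)**2
The later steps are derived from this incorrect expression, so the error originates in Step 2.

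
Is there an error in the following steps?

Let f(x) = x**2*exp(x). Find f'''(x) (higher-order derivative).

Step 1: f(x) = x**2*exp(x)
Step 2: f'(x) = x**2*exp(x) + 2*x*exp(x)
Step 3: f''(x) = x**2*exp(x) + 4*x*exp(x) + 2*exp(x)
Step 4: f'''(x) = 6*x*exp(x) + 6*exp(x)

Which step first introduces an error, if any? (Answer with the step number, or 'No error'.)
Step 4

Step 4 is incorrect due to a dropped term.
The step shows: 6*x*exp(x) + 6*exp(x)
The correct value should be: x**2*exp(x) + 6*x*exp(x) + 6*exp(x)

Explanation: A term was dropped: the term x**2*exp(x) was incorrectly omitted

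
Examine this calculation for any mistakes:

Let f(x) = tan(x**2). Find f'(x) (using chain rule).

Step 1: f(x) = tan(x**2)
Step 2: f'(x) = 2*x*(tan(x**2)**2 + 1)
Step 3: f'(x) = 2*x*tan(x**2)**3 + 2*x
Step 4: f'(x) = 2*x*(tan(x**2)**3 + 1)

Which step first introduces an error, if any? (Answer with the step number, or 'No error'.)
Step 3

Step 3 is incorrect due to a wrong exponent.
The step shows: 2*x*tan(x**2)**3 + 2*x
The correct value should be: 2*x*tan(x**2)**2 + 2*x

Explanation: The exponent 2 on tan(x**2) was incorrectly written as 3: the term 2*x*tan(x**2)**2 was incorrectly written as 2*x*tan(x**2)**3
The later steps are derived from this incorrect expression, so the error originates in Step 3.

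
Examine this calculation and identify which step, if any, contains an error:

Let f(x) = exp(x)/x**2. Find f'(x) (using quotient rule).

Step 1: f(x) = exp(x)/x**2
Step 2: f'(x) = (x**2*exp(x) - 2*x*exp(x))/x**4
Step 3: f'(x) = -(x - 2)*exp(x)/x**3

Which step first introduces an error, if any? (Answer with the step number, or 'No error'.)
Step 3

Step 3 is incorrect due to a sign flip.
The step shows: -(x - 2)*exp(x)/x**3
The correct value should be: (x - 2)*exp(x)/x**3

Explanation: The sign of the whole expression was flipped: the term (x - 2)*exp(x)/x**3 was incorrectly written as -(x - 2)*exp(x)/x**3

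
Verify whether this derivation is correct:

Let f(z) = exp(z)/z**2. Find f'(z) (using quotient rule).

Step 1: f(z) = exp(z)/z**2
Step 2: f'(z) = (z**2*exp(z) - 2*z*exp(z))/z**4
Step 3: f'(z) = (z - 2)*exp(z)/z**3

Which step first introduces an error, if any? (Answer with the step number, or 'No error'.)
No error

All steps in this derivation are correct.
The final answer f'(z) = (z - 2)*exp(z)/z**3 is valid.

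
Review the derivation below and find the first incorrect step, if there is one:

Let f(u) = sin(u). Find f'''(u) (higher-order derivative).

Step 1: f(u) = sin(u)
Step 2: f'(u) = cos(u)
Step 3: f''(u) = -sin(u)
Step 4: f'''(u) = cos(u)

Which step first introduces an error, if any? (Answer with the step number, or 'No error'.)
Step 4

Step 4 is incorrect due to a sign flip.
The step shows: cos(u)
The correct value should be: -cos(u)

Explanation: The sign of the whole expression was flipped: the term -cos(u) was incorrectly written as cos(u)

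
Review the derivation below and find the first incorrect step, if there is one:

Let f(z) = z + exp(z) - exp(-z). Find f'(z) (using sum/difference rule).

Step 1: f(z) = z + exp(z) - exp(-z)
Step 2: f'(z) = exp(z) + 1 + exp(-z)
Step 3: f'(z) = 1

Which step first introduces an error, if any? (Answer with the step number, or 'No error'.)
Step 3

Step 3 is incorrect due to a dropped term.
The step shows: 1
The correct value should be: 2*cosh(z) + 1

Explanation: A term was dropped: the term 2*cosh(z) was incorrectly omitted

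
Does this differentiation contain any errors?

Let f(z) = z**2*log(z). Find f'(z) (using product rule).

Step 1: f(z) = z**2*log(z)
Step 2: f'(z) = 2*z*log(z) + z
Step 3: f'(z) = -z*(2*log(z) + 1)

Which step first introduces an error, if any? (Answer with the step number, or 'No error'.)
Step 3

Step 3 is incorrect due to a sign flip.
The step shows: -z*(2*log(z) + 1)
The correct value should be: z*(2*log(z) + 1)

Explanation: The sign of the whole expression was flipped: the term z*(2*log(z) + 1) was incorrectly written as -z*(2*log(z) + 1)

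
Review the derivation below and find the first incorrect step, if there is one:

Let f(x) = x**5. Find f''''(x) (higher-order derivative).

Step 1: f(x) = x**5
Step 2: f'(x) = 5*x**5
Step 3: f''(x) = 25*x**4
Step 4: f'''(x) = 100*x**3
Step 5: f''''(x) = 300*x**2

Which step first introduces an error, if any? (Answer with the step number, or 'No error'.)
Step 2

Step 2 is incorrect due to a wrong exponent.
The step shows: 5*x**5
The correct value should be: 5*x**4

Explanation: The exponent 4 on x was incorrectly written as 5: the term 5*x**4 was incorrectly written as 5*x**5
The later steps are derived from this incorrect expression, so the error originates in Step 2.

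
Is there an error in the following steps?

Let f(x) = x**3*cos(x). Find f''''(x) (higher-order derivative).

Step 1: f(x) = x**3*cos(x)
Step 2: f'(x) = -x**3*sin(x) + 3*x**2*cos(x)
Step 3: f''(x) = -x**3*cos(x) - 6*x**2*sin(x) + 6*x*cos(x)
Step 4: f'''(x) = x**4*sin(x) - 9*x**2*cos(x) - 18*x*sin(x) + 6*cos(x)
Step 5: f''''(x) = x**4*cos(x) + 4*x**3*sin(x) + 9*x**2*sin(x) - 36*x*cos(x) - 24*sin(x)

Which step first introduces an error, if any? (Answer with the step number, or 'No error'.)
Step 4

Step 4 is incorrect due to a wrong exponent.
The step shows: x**4*sin(x) - 9*x**2*cos(x) - 18*x*sin(x) + 6*cos(x)
The correct value should be: x**3*sin(x) - 9*x**2*cos(x) - 18*x*sin(x) + 6*cos(x)

Explanation: The exponent 3 on x was incorrectly written as 4: the term x**3*sin(x) was incorrectly written as x**4*sin(x)
The later steps are derived from this incorrect expression, so the error originates in Step 4.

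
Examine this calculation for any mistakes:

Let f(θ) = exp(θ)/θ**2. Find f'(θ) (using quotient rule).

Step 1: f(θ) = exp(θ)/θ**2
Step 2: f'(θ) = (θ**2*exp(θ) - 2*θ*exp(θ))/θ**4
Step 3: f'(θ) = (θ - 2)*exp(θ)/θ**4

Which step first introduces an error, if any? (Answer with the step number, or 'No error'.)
Step 3

Step 3 is incorrect due to a wrong exponent.
The step shows: (θ - 2)*exp(θ)/θ**4
The correct value should be: (θ - 2)*exp(θ)/θ**3

Explanation: The exponent -3 on θ was incorrectly written as -4: the term (θ - 2)*exp(θ)/θ**3 was incorrectly written as (θ - 2)*exp(θ)/θ**4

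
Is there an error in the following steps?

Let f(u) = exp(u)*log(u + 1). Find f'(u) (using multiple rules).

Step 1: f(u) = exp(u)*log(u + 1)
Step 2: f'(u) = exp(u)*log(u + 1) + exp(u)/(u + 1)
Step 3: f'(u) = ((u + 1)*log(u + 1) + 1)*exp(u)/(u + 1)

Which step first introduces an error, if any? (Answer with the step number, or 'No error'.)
No error

All steps in this derivation are correct.
The final answer f'(u) = ((u + 1)*log(u + 1) + 1)*exp(u)/(u + 1) is valid.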